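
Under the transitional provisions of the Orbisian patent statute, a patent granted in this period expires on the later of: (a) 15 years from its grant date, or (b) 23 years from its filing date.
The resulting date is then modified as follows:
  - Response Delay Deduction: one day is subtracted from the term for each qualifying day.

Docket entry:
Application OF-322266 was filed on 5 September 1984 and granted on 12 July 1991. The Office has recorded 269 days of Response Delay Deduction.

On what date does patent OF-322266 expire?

2006-12-10

(a) grant + 15 years → 12 July 2006.
(b) filing + 23 years → 5 September 2007.
Later of the two: 5 September 2007.
Response Delay Deduction: −269 days → 10 December 2006.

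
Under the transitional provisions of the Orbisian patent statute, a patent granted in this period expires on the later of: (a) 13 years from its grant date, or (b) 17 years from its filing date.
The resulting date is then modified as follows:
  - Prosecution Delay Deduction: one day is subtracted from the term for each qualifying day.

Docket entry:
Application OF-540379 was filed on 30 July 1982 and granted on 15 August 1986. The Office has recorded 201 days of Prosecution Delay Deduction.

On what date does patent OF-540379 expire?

(a) grant + 13 years → 15 August 1999.
(b) filing + 17 years → 30 July 1999.
Later of the two: 15 August 1999.
Prosecution Delay Deduction: −201 days → 26 January 1999.

January 26, 1999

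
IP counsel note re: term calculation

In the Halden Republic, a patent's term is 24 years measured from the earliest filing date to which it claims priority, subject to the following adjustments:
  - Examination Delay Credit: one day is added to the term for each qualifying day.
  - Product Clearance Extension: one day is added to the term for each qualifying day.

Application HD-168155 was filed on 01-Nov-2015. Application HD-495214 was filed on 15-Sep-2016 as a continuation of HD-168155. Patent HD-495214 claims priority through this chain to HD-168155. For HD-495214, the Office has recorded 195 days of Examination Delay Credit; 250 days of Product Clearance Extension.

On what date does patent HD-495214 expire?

January 19, 2041

Earliest priority filing: 1 November 2015.
Base term: 1 November 2015 + 24 years → 1 November 2039.
Examination Delay Credit: +195 days → 14 May 2040.
Product Clearance Extension: +250 days → 19 January 2041.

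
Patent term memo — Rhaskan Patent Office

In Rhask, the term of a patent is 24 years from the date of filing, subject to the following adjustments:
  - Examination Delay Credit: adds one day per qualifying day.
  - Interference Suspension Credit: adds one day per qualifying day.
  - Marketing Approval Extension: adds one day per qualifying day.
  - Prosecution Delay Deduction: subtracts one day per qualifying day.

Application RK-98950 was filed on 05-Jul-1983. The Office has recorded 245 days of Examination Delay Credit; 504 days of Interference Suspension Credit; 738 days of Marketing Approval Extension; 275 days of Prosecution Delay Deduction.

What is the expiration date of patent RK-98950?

Base term: filing date + 24 years → 5 July 2007.
Examination Delay Credit: +245 days → 6 March 2008.
Interference Suspension Credit: +504 days → 23 July 2009.
Marketing Approval Extension: +738 days → 31 July 2011.
Prosecution Delay Deduction: −275 days → 29 October 2010.

2010-10-29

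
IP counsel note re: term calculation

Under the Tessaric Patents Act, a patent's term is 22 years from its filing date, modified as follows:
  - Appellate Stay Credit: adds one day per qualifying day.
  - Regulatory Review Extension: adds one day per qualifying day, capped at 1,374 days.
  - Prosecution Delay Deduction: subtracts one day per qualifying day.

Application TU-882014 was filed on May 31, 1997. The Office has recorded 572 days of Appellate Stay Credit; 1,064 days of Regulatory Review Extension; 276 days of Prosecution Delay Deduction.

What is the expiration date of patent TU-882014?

Base term: filing date + 22 years → 31 May 2019.
Appellate Stay Credit: +572 days → 23 December 2020.
Regulatory Review Extension: 1064 days (within the 1374-day cap) → +1064 days → 22 November 2023.
Prosecution Delay Deduction: −276 days → 19 February 2023.

2023-02-19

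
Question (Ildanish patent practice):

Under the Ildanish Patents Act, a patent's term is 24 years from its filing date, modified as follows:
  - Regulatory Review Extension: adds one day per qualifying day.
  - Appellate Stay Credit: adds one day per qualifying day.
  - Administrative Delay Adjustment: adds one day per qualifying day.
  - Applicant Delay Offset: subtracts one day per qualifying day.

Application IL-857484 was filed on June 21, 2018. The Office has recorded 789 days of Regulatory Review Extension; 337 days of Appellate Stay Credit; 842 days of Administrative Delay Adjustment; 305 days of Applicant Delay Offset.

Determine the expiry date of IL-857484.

Base term: filing date + 24 years → 21 June 2042.
Regulatory Review Extension: +789 days → 18 August 2044.
Appellate Stay Credit: +337 days → 21 July 2045.
Administrative Delay Adjustment: +842 days → 10 November 2047.
Applicant Delay Offset: −305 days → 9 January 2047.

2047-01-09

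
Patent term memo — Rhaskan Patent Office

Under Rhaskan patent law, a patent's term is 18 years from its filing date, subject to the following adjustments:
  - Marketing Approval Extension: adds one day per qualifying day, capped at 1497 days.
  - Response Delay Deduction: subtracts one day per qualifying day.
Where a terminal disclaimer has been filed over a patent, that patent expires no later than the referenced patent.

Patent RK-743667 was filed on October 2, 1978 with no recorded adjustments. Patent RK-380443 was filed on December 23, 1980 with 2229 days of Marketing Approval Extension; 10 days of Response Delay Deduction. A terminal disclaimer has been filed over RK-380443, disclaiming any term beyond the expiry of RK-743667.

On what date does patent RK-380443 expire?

1996-10-02

Natural term of RK-380443:
  Base: filing + 18 years → 23 December 1998.
  Marketing Approval Extension: 2229 days claimed exceeds the 1497-day cap, so +1497 days → 28 January 2003.
  Response Delay Deduction: −10 days → 18 January 2003.
Expiry of referenced patent RK-743667:
  Base: filing + 18 years → 2 October 1996.
Terminal disclaimer: RK-380443 expires on the earlier of 18 January 2003 and 2 October 1996.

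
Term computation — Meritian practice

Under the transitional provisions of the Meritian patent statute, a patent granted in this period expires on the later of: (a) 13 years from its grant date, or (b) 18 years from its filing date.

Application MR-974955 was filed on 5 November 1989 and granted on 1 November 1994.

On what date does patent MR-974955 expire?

November 5, 2007

(a) grant + 13 years → 1 November 2007.
(b) filing + 18 years → 5 November 2007.
Later of the two: 5 November 2007.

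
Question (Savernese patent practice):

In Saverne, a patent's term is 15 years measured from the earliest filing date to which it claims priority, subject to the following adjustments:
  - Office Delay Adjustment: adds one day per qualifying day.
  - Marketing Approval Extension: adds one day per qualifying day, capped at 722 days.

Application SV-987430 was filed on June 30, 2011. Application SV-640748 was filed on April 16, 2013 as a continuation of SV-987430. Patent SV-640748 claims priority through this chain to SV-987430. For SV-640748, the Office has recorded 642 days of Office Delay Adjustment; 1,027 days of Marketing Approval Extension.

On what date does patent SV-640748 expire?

March 25, 2030

Earliest priority filing: 30 June 2011.
Base term: 30 June 2011 + 15 years → 30 June 2026.
Office Delay Adjustment: +642 days → 2 April 2028.
Marketing Approval Extension: 1027 days claimed exceeds the 722-day cap, so +722 days → 25 March 2030.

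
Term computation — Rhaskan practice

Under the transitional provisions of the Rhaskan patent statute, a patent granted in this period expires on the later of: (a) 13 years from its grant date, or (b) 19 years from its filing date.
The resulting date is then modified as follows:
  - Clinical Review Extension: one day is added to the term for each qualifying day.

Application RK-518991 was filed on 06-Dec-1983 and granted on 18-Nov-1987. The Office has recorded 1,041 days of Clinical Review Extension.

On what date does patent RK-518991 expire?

2005-10-12

(a) grant + 13 years → 18 November 2000.
(b) filing + 19 years → 6 December 2002.
Later of the two: 6 December 2002.
Clinical Review Extension: +1041 days → 12 October 2005.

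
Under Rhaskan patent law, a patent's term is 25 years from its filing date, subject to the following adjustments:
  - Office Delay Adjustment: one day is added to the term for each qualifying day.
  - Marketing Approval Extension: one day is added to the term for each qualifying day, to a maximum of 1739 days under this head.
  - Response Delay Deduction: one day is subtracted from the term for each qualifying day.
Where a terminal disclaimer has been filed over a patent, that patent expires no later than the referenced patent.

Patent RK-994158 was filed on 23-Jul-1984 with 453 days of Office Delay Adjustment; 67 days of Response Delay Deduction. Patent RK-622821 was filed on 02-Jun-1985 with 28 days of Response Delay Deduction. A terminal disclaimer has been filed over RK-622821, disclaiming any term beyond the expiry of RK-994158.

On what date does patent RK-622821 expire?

May 5, 2010

Natural term of RK-622821:
  Base: filing + 25 years → 2 June 2010.
  Response Delay Deduction: −28 days → 5 May 2010.
Expiry of referenced patent RK-994158:
  Base: filing + 25 years → 23 July 2009.
  Office Delay Adjustment: +453 days → 19 October 2010.
  Response Delay Deduction: −67 days → 13 August 2010.
Terminal disclaimer: RK-622821 expires on the earlier of 5 May 2010 and 13 August 2010.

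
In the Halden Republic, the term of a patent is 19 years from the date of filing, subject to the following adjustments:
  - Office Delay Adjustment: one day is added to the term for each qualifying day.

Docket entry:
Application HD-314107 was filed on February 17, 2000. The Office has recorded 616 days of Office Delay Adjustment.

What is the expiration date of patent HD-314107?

Base term: filing date + 19 years → 17 February 2019.
Office Delay Adjustment: +616 days → 25 October 2020.

October 25, 2020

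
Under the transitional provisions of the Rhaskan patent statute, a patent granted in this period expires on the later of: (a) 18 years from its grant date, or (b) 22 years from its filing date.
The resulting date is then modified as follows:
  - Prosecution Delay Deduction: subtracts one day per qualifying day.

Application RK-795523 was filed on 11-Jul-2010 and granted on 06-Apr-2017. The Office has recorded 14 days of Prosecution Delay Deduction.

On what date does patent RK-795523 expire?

(a) grant + 18 years → 6 April 2035.
(b) filing + 22 years → 11 July 2032.
Later of the two: 6 April 2035.
Prosecution Delay Deduction: −14 days → 23 March 2035.

March 23, 2035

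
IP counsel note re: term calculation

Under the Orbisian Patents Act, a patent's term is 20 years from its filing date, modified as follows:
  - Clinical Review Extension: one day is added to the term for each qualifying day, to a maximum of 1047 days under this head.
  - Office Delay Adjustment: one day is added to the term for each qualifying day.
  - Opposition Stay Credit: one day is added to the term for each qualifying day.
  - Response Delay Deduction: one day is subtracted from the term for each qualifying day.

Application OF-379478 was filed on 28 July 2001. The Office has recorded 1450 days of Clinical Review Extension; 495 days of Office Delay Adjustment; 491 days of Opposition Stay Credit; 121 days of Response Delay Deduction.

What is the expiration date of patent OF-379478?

Base term: filing date + 20 years → 28 July 2021.
Clinical Review Extension: 1450 days claimed exceeds the 1047-day cap, so +1047 days → 9 June 2024.
Office Delay Adjustment: +495 days → 17 October 2025.
Opposition Stay Credit: +491 days → 20 February 2027.
Response Delay Deduction: −121 days → 22 October 2026.

October 22, 2026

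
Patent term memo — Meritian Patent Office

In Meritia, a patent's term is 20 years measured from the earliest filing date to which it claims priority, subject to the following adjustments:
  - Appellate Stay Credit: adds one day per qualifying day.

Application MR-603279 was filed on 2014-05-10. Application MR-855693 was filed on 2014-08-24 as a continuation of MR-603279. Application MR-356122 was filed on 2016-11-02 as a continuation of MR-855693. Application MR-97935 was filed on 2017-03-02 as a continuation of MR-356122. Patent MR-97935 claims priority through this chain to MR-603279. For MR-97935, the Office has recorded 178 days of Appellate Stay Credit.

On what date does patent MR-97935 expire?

Earliest priority filing: 10 May 2014.
Base term: 10 May 2014 + 20 years → 10 May 2034.
Appellate Stay Credit: +178 days → 4 November 2034.

November 4, 2034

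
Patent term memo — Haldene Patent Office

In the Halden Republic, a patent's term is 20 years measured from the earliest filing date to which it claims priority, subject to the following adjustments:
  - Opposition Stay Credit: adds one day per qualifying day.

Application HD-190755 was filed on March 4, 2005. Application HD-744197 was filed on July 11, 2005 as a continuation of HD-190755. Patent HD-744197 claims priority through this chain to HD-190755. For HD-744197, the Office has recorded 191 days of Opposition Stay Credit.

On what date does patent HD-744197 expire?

September 11, 2025

Earliest priority filing: 4 March 2005.
Base term: 4 March 2005 + 20 years → 4 March 2025.
Opposition Stay Credit: +191 days → 11 September 2025.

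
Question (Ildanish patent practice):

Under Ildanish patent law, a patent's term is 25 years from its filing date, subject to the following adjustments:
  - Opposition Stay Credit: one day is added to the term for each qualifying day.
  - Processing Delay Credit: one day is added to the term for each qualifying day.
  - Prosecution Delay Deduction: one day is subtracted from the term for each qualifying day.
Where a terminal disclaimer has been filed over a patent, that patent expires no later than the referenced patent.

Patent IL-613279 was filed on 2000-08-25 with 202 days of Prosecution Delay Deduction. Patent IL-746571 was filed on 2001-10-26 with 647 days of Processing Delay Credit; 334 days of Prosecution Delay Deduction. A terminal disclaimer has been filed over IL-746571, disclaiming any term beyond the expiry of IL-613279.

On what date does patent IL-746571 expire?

2025-02-04

Natural term of IL-746571:
  Base: filing + 25 years → 26 October 2026.
  Processing Delay Credit: +647 days → 3 August 2028.
  Prosecution Delay Deduction: −334 days → 4 September 2027.
Expiry of referenced patent IL-613279:
  Base: filing + 25 years → 25 August 2025.
  Prosecution Delay Deduction: −202 days → 4 February 2025.
Terminal disclaimer: IL-746571 expires on the earlier of 4 September 2027 and 4 February 2025.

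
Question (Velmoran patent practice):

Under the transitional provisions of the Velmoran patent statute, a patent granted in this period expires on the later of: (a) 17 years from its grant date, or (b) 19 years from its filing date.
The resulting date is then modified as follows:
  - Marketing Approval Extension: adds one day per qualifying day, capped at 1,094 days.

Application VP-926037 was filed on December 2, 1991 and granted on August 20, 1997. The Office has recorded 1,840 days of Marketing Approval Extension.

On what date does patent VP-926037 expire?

(a) grant + 17 years → 20 August 2014.
(b) filing + 19 years → 2 December 2010.
Later of the two: 20 August 2014.
Marketing Approval Extension: 1840 days claimed exceeds the 1094-day cap, so +1094 days → 18 August 2017.

August 18, 2017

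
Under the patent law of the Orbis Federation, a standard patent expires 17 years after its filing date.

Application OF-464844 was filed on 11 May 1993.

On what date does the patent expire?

May 11, 2010

Filing date + 17 years → 11 May 2010.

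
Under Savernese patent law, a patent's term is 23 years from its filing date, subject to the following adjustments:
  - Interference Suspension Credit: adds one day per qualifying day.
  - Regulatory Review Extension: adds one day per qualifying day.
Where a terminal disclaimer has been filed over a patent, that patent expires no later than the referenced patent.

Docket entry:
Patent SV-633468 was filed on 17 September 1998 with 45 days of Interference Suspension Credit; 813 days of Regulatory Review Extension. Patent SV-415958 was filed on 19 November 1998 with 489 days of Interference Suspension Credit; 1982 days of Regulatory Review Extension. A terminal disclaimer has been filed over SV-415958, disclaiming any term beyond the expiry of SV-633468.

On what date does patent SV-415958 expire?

Natural term of SV-415958:
  Base: filing + 23 years → 19 November 2021.
  Interference Suspension Credit: +489 days → 23 March 2023.
  Regulatory Review Extension: +1982 days → 25 August 2028.
Expiry of referenced patent SV-633468:
  Base: filing + 23 years → 17 September 2021.
  Interference Suspension Credit: +45 days → 1 November 2021.
  Regulatory Review Extension: +813 days → 23 January 2024.
Terminal disclaimer: SV-415958 expires on the earlier of 25 August 2028 and 23 January 2024.

January 23, 2024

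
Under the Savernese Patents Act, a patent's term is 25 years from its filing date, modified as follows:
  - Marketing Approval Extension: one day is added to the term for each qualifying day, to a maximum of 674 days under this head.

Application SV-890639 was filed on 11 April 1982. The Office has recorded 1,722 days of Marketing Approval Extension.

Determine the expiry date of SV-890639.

Base term: filing date + 25 years → 11 April 2007.
Marketing Approval Extension: 1722 days claimed exceeds the 674-day cap, so +674 days → 13 February 2009.

February 13, 2009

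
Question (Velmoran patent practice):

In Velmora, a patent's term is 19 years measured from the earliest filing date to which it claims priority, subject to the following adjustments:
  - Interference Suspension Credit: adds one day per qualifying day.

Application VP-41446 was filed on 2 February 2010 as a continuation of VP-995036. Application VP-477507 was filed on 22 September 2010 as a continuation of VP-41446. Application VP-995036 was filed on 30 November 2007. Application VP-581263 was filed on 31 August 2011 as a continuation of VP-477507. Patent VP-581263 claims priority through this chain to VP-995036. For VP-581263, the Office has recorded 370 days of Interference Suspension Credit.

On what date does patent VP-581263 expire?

December 5, 2027

Earliest priority filing: 30 November 2007.
Base term: 30 November 2007 + 19 years → 30 November 2026.
Interference Suspension Credit: +370 days → 5 December 2027.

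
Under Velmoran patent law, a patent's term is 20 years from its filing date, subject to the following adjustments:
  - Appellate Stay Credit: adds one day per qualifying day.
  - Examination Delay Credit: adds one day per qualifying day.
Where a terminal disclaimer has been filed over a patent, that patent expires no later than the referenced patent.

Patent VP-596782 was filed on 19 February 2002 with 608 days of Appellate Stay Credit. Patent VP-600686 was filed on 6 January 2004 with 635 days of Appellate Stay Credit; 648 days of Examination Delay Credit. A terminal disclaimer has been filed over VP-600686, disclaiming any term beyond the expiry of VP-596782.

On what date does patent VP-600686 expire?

2023-10-20

Natural term of VP-600686:
  Base: filing + 20 years → 6 January 2024.
  Appellate Stay Credit: +635 days → 2 October 2025.
  Examination Delay Credit: +648 days → 12 July 2027.
Expiry of referenced patent VP-596782:
  Base: filing + 20 years → 19 February 2022.
  Appellate Stay Credit: +608 days → 20 October 2023.
Terminal disclaimer: VP-600686 expires on the earlier of 12 July 2027 and 20 October 2023.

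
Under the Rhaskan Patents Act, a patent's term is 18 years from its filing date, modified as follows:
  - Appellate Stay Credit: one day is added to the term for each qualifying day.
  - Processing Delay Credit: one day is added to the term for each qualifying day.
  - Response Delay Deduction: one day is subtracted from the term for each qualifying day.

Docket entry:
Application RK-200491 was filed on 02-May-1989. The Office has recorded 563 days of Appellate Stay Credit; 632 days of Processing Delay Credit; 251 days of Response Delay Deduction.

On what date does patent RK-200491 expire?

Base term: filing date + 18 years → 2 May 2007.
Appellate Stay Credit: +563 days → 15 November 2008.
Processing Delay Credit: +632 days → 9 August 2010.
Response Delay Deduction: −251 days → 1 December 2009.

2009-12-01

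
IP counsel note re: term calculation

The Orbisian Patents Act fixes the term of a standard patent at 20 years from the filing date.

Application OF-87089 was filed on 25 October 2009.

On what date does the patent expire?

Filing date + 20 years → 25 October 2029.

2029-10-25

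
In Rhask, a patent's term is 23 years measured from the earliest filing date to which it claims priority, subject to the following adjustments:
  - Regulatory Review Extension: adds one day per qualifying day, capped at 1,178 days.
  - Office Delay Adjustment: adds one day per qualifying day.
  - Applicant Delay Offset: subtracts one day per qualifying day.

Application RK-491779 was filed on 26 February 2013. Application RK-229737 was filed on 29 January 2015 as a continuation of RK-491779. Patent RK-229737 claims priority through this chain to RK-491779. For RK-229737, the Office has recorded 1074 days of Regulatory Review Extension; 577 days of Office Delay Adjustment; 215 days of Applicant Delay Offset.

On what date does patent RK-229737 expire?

Earliest priority filing: 26 February 2013.
Base term: 26 February 2013 + 23 years → 26 February 2036.
Regulatory Review Extension: 1074 days (within the 1178-day cap) → +1074 days → 4 February 2039.
Office Delay Adjustment: +577 days → 3 September 2040.
Applicant Delay Offset: −215 days → 1 February 2040.

February 1, 2040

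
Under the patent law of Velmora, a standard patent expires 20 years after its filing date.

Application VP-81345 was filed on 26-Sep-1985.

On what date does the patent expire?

Filing date + 20 years → 26 September 2005.

2005-09-26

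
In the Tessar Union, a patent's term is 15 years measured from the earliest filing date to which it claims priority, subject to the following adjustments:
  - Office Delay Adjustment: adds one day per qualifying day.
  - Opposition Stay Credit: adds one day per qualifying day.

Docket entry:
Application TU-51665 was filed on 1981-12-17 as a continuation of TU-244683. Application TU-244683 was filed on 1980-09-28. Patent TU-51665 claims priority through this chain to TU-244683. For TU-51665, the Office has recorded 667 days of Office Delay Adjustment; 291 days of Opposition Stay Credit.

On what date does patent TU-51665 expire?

Earliest priority filing: 28 September 1980.
Base term: 28 September 1980 + 15 years → 28 September 1995.
Office Delay Adjustment: +667 days → 26 July 1997.
Opposition Stay Credit: +291 days → 13 May 1998.

1998-05-13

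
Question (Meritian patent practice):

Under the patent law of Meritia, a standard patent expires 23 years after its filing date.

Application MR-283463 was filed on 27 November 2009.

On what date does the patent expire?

Filing date + 23 years → 27 November 2032.

November 27, 2032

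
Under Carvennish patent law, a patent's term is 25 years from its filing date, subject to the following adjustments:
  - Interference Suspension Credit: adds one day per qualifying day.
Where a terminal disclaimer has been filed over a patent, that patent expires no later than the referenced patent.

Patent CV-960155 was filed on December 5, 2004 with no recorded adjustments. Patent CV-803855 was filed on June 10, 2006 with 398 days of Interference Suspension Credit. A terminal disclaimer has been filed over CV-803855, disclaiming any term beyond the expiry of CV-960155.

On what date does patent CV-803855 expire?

Natural term of CV-803855:
  Base: filing + 25 years → 10 June 2031.
  Interference Suspension Credit: +398 days → 12 July 2032.
Expiry of referenced patent CV-960155:
  Base: filing + 25 years → 5 December 2029.
Terminal disclaimer: CV-803855 expires on the earlier of 12 July 2032 and 5 December 2029.

2029-12-05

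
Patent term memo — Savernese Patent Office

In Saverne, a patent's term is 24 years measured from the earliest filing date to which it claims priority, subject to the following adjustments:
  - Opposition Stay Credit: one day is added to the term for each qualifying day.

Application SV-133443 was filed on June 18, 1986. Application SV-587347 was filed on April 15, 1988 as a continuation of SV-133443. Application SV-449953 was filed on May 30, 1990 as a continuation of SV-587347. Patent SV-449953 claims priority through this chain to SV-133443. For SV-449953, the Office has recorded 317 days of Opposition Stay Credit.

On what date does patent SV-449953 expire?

May 1, 2011

Earliest priority filing: 18 June 1986.
Base term: 18 June 1986 + 24 years → 18 June 2010.
Opposition Stay Credit: +317 days → 1 May 2011.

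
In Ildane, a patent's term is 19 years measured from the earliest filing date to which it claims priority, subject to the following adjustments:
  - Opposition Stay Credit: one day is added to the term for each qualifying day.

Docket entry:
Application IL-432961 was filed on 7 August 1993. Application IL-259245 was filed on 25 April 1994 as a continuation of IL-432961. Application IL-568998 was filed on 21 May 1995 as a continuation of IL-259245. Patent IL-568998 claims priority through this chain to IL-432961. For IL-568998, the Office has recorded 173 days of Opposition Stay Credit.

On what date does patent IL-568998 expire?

Earliest priority filing: 7 August 1993.
Base term: 7 August 1993 + 19 years → 7 August 2012.
Opposition Stay Credit: +173 days → 27 January 2013.

2013-01-27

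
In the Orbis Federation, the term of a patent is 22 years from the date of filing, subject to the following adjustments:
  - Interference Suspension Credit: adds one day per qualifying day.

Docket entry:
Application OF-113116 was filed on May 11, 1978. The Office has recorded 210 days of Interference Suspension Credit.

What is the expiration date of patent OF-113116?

2000-12-07

Base term: filing date + 22 years → 11 May 2000.
Interference Suspension Credit: +210 days → 7 December 2000.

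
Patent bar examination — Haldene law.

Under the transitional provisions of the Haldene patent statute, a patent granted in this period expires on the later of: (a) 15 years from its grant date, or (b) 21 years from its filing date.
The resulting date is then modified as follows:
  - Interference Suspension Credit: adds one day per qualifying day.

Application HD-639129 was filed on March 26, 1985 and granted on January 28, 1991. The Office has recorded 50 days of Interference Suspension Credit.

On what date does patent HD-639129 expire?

(a) grant + 15 years → 28 January 2006.
(b) filing + 21 years → 26 March 2006.
Later of the two: 26 March 2006.
Interference Suspension Credit: +50 days → 15 May 2006.

May 15, 2006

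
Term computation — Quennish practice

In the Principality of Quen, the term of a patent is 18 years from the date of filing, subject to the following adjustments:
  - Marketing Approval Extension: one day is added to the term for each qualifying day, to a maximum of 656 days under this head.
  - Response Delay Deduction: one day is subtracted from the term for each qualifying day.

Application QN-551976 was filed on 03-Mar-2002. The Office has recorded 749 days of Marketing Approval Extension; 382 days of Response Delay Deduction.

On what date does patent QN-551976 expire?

Base term: filing date + 18 years → 3 March 2020.
Marketing Approval Extension: 749 days claimed exceeds the 656-day cap, so +656 days → 19 December 2021.
Response Delay Deduction: −382 days → 2 December 2020.

2020-12-02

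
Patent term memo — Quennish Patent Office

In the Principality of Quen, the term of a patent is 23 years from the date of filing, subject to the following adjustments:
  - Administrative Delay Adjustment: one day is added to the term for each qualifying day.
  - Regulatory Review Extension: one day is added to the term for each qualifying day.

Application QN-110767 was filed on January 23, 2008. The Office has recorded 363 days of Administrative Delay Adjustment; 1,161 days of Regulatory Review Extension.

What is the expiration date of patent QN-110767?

March 27, 2035

Base term: filing date + 23 years → 23 January 2031.
Administrative Delay Adjustment: +363 days → 21 January 2032.
Regulatory Review Extension: +1161 days → 27 March 2035.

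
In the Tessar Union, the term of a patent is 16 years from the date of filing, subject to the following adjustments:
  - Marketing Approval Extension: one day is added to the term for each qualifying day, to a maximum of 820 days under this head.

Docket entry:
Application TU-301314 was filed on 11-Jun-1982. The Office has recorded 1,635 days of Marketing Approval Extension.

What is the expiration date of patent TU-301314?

Base term: filing date + 16 years → 11 June 1998.
Marketing Approval Extension: 1635 days claimed exceeds the 820-day cap, so +820 days → 8 September 2000.

September 8, 2000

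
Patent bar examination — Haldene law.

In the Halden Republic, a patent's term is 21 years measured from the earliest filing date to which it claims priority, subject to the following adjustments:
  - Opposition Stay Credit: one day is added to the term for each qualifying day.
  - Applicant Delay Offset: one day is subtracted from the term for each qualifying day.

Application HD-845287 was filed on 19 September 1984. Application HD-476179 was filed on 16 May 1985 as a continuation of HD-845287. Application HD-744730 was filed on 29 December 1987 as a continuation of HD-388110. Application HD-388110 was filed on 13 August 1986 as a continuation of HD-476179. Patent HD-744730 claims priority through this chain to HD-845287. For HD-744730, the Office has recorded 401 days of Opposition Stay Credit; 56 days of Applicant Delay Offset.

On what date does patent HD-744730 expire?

August 30, 2006

Earliest priority filing: 19 September 1984.
Base term: 19 September 1984 + 21 years → 19 September 2005.
Opposition Stay Credit: +401 days → 25 October 2006.
Applicant Delay Offset: −56 days → 30 August 2006.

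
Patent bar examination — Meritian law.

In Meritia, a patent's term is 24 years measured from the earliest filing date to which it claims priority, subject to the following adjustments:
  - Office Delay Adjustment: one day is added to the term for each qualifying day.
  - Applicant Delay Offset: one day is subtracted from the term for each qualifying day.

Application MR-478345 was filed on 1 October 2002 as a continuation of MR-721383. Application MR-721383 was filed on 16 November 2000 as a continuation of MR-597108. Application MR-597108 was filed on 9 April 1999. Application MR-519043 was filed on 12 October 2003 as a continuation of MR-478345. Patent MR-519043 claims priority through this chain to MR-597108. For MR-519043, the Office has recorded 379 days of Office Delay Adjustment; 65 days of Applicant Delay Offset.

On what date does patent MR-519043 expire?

Earliest priority filing: 9 April 1999.
Base term: 9 April 1999 + 24 years → 9 April 2023.
Office Delay Adjustment: +379 days → 22 April 2024.
Applicant Delay Offset: −65 days → 17 February 2024.

2024-02-17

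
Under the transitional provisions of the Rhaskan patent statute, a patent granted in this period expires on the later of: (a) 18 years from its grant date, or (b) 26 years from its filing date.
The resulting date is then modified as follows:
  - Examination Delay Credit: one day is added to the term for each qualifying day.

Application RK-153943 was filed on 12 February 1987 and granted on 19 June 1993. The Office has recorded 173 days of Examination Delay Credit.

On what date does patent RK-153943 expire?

(a) grant + 18 years → 19 June 2011.
(b) filing + 26 years → 12 February 2013.
Later of the two: 12 February 2013.
Examination Delay Credit: +173 days → 4 August 2013.

August 4, 2013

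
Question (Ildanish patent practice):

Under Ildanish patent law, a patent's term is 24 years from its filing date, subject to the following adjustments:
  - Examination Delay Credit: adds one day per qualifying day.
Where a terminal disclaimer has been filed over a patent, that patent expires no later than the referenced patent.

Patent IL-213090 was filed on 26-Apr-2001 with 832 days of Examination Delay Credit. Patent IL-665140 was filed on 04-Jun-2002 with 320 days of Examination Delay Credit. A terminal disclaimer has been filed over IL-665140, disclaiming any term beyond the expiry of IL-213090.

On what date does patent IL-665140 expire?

Natural term of IL-665140:
  Base: filing + 24 years → 4 June 2026.
  Examination Delay Credit: +320 days → 20 April 2027.
Expiry of referenced patent IL-213090:
  Base: filing + 24 years → 26 April 2025.
  Examination Delay Credit: +832 days → 6 August 2027.
Terminal disclaimer: IL-665140 expires on the earlier of 20 April 2027 and 6 August 2027.

April 20, 2027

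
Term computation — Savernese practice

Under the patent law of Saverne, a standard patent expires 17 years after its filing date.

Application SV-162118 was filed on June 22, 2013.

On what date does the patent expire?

Filing date + 17 years → 22 June 2030.

2030-06-22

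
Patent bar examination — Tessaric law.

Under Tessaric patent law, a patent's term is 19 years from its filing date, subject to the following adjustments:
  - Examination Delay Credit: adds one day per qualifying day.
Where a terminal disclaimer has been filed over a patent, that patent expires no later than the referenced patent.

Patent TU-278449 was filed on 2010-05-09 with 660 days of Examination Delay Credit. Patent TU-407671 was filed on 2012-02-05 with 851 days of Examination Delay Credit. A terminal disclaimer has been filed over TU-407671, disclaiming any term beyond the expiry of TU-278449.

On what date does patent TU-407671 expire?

Natural term of TU-407671:
  Base: filing + 19 years → 5 February 2031.
  Examination Delay Credit: +851 days → 5 June 2033.
Expiry of referenced patent TU-278449:
  Base: filing + 19 years → 9 May 2029.
  Examination Delay Credit: +660 days → 28 February 2031.
Terminal disclaimer: TU-407671 expires on the earlier of 5 June 2033 and 28 February 2031.

2031-02-28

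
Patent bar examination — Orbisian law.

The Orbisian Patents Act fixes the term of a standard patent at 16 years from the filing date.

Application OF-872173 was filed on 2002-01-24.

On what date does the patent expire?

Filing date + 16 years → 24 January 2018.

2018-01-24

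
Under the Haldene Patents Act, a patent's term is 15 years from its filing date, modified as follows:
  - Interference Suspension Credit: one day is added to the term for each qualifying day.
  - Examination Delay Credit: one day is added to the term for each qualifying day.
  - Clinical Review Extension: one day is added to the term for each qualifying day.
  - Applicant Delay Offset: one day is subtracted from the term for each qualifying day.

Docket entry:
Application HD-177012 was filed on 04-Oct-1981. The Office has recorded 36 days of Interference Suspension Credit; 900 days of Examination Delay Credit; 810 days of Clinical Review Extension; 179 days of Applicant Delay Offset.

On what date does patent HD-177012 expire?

January 18, 2001

Base term: filing date + 15 years → 4 October 1996.
Interference Suspension Credit: +36 days → 9 November 1996.
Examination Delay Credit: +900 days → 28 April 1999.
Clinical Review Extension: +810 days → 16 July 2001.
Applicant Delay Offset: −179 days → 18 January 2001.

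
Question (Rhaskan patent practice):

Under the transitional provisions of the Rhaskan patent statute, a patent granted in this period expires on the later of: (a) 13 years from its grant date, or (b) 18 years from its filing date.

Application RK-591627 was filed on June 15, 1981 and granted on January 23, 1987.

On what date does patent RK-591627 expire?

(a) grant + 13 years → 23 January 2000.
(b) filing + 18 years → 15 June 1999.
Later of the two: 23 January 2000.

January 23, 2000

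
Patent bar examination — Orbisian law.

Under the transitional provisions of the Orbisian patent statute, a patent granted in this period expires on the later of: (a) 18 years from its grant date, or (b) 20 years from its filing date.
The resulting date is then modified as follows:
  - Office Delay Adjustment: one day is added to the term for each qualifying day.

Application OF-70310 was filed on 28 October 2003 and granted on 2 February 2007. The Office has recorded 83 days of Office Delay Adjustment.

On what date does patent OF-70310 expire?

(a) grant + 18 years → 2 February 2025.
(b) filing + 20 years → 28 October 2023.
Later of the two: 2 February 2025.
Office Delay Adjustment: +83 days → 26 April 2025.

2025-04-26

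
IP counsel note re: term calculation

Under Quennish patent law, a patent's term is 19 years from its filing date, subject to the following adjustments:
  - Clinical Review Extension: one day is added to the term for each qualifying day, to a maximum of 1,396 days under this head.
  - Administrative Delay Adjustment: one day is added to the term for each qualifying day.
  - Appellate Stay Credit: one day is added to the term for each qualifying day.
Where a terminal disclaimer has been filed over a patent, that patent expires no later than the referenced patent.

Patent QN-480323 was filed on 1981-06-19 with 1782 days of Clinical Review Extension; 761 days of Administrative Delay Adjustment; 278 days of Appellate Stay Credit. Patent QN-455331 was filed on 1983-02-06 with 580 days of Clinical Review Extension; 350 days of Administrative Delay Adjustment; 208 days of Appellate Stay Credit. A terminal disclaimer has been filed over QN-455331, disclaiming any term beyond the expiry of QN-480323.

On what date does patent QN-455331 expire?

Natural term of QN-455331:
  Base: filing + 19 years → 6 February 2002.
  Clinical Review Extension: 580 days (within the 1396-day cap) → +580 days → 9 September 2003.
  Administrative Delay Adjustment: +350 days → 24 August 2004.
  Appellate Stay Credit: +208 days → 20 March 2005.
Expiry of referenced patent QN-480323:
  Base: filing + 19 years → 19 June 2000.
  Clinical Review Extension: 1782 days claimed exceeds the 1396-day cap, so +1396 days → 15 April 2004.
  Administrative Delay Adjustment: +761 days → 16 May 2006.
  Appellate Stay Credit: +278 days → 18 February 2007.
Terminal disclaimer: QN-455331 expires on the earlier of 20 March 2005 and 18 February 2007.

March 20, 2005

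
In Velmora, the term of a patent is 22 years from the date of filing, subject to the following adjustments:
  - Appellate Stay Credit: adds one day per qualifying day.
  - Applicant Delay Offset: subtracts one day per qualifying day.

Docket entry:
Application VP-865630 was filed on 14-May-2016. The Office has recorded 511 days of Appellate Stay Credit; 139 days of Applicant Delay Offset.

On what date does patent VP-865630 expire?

2039-05-21

Base term: filing date + 22 years → 14 May 2038.
Appellate Stay Credit: +511 days → 7 October 2039.
Applicant Delay Offset: −139 days → 21 May 2039.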